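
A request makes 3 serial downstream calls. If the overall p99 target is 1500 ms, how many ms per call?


Formula: per_stage = total_budget / stages
per_stage = 1500 / 3
per_stage = 500.0 ms

500.0 ms


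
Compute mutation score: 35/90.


Mutation score = killed / total * 100
Mutation score = 35 / 90 * 100
Mutation score = 38.89%

38.89%


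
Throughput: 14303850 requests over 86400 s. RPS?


Formula: throughput = requests / seconds
throughput = 14303850 / 86400
throughput = 165.55 requests/second

165.55 requests/second


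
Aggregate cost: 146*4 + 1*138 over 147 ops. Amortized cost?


Formula: Amortized cost = Total cost / Operations
Total cost = (146 * 4) + (1 * 138)
Total cost = 584 + 138 = 722
Amortized = 722 / 147 = 4.9116

4.9116


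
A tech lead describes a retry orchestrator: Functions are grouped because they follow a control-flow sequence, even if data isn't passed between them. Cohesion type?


Reasoning: Grouped by order of execution within a routine, not by data flow
Type: Procedural cohesion

Procedural cohesion


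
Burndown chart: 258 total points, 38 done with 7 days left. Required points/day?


Formula: Required rate = Remaining points / Days left
Remaining = 258 - 38 = 220 points
Required rate = 220 / 7 = 31.43 points/day

31.43 points/day


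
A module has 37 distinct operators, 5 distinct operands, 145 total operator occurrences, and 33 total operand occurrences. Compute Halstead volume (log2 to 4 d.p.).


Formula: V = N * log2(η), where N = N1 + N2 and η = η1 + η2
η = 37 + 5 = 42
N = 145 + 33 = 178
log2(42) ≈ 5.3923
V = 178 * 5.3923 = 959.83

959.83


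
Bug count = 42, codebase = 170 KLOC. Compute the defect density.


Defect density = defects / KLOC
Defect density = 42 / 170
Defect density = 0.247 defects/KLOC

0.247 defects/KLOC


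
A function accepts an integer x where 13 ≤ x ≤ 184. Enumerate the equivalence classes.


Valid range: [13, 184]
Class 1: x < 13 — invalid
Class 2: 13 ≤ x ≤ 184 — valid
Class 3: x > 184 — invalid
Total equivalence classes: 3

3 equivalence classes


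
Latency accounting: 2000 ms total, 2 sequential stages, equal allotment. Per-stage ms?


Formula: per_stage = total_budget / stages
per_stage = 2000 / 2
per_stage = 1000.0 ms

1000.0 ms


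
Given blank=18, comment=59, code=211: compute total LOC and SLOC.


Total LOC = blank + comment + code
Total LOC = 18 + 59 + 211 = 288
SLOC (source only) = code = 211

Total LOC: 288, SLOC: 211


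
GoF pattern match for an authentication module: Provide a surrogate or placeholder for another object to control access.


This matches the Proxy pattern

Proxy


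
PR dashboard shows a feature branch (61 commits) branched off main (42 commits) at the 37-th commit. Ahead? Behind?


Common ancestor: commit #37
feature commits after divergence: 61 - 37 = 24
main commits after divergence: 42 - 37 = 5
feature is 24 commits ahead of main
main is 5 commits ahead of feature

feature ahead: 24, main ahead: 5


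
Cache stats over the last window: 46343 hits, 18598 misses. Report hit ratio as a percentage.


Formula: hit rate = hits / (hits + misses) * 100
hit rate = 46343 / (46343 + 18598) * 100
hit rate = 46343 / 64941 * 100
hit rate = 71.36%

71.36%


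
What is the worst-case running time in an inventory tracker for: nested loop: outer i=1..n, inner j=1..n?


Reasoning: n iterations times n iterations
Complexity: O(n^2)

O(n^2)


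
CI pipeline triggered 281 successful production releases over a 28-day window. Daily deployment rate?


Formula: deployments per day = releases / days
= 281 / 28
= 10.036 deploys/day
(equivalently, 70.25 deploys/week)

10.036 deploys/day


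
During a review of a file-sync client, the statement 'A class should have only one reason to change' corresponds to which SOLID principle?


This describes the Single Responsibility Principle (SRP)

Single Responsibility Principle (SRP)


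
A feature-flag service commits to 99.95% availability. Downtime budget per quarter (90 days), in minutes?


Formula: allowed downtime = period * (100 - SLA) / 100
Period (quarter (90 days)) = 129600 minutes
Unavailability fraction = (100 - 99.95) / 100
Allowed downtime = 129600 * (100 - 99.95) / 100
Allowed downtime = 64.8 minutes

64.8 minutes


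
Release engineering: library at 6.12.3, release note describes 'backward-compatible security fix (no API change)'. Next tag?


Current: 6.12.3
Change category: 'backward-compatible security fix (no API change)' → patch bump
SemVer rule: patch bump → increment PATCH (MAJOR and MINOR unchanged)
New: 6.12.4

6.12.4


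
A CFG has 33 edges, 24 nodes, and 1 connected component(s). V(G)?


Formula: V(G) = E - N + 2P
V(G) = 33 - 24 + 2*1
V(G) = 9 + 2
V(G) = 11

11


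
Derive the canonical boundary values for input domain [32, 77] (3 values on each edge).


Range: [32, 77]
Boundaries: just below min, min, min+1, max-1, max, just above max
Values: [31, 32, 33, 76, 77, 78]

[31, 32, 33, 76, 77, 78]


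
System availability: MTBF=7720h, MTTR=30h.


Availability = MTBF / (MTBF + MTTR)
Availability = 7720 / (7720 + 30)
Availability = 7720 / 7750
Availability = 99.6129%

99.6129%


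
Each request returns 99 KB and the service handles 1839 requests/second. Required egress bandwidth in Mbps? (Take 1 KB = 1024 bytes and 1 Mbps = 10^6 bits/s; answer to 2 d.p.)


Formula: Mbps = payload_bytes * RPS * 8 / 1e6
Payload per request = 99 KB = 99 * 1024 = 101376 bytes
Total bytes/sec = 101376 * 1839 = 186430464
Total bits/sec = 186430464 * 8 = 1491443712
Mbps = 1491443712 / 1e6 = 1491.44

1491.44 Mbps


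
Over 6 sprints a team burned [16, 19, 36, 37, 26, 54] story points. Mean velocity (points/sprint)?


Formula: Avg velocity = Total points / Number of sprints
Points: [16, 19, 36, 37, 26, 54]
Sum = 16 + 19 + 36 + 37 + 26 + 54 = 188
Avg velocity = 188 / 6 = 31.33 points/sprint

31.33 points/sprint


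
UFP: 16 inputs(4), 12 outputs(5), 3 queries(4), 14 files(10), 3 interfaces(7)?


UFP = EI*4 + EO*5 + EQ*4 + ILF*10 + EIF*7
UFP = 16*4 + 12*5 + 3*4 + 14*10 + 3*7
UFP = 64 + 60 + 12 + 140 + 21
UFP = 297

297


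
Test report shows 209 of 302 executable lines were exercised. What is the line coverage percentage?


Coverage = covered / total * 100
Coverage = 209 / 302 * 100
Coverage = 69.21%

69.21%


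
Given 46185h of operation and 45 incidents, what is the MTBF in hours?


Formula: MTBF = Total operating time / Number of failures
MTBF = 46185 / 45
MTBF = 1026.33 hours

1026.33 hours


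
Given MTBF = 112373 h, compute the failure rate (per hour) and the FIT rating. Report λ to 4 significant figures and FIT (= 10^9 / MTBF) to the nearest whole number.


Formula: λ = 1 / MTBF; FIT = λ × 1e9 = 1e9 / MTBF
λ = 1 / 112373 ≈ 8.899e-06 failures/hour
FIT = 1e9 / 112373 ≈ 8899 failures per 1e9 hours (nearest whole number)

λ = 8.899e-06 /h, FIT = 8899


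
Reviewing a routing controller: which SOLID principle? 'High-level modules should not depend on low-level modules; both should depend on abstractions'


This describes the Dependency Inversion Principle (DIP)

Dependency Inversion Principle (DIP)


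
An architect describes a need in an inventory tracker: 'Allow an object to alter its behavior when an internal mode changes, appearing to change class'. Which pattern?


This matches the State pattern

State


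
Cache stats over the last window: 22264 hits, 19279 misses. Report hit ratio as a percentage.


Formula: hit rate = hits / (hits + misses) * 100
hit rate = 22264 / (22264 + 19279) * 100
hit rate = 22264 / 41543 * 100
hit rate = 53.59%

53.59%


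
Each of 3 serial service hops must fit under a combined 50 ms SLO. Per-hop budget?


Formula: per_stage = total_budget / stages
per_stage = 50 / 3
per_stage = 16.67 ms

16.67 ms


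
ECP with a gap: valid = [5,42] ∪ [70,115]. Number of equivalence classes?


Valid ranges: [5,42] and [70,115]
Class 1: x < 5 — invalid
Class 2: 5 ≤ x ≤ 42 — valid
Class 3: 42 < x < 70 — invalid (gap between ranges)
Class 4: 70 ≤ x ≤ 115 — valid
Class 5: x > 115 — invalid
Total equivalence classes: 5

5 equivalence classes


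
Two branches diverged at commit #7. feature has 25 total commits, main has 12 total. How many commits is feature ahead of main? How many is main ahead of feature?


Common ancestor: commit #7
feature commits after divergence: 25 - 7 = 18
main commits after divergence: 12 - 7 = 5
feature is 18 commits ahead of main
main is 5 commits ahead of feature

feature ahead: 18, main ahead: 5


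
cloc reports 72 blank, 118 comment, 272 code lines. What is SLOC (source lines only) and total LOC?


Total LOC = blank + comment + code
Total LOC = 72 + 118 + 272 = 462
SLOC (source only) = code = 272

Total LOC: 462, SLOC: 272


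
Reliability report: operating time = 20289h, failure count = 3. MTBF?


Formula: MTBF = Total operating time / Number of failures
MTBF = 20289 / 3
MTBF = 6763.0 hours

6763.0 hours


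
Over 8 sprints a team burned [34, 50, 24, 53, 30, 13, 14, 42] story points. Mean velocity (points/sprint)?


Formula: Avg velocity = Total points / Number of sprints
Points: [34, 50, 24, 53, 30, 13, 14, 42]
Sum = 34 + 50 + 24 + 53 + 30 + 13 + 14 + 42 = 260
Avg velocity = 260 / 8 = 32.5 points/sprint

32.5 points/sprint


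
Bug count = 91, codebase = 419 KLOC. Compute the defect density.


Defect density = defects / KLOC
Defect density = 91 / 419
Defect density = 0.217 defects/KLOC

0.217 defects/KLOC


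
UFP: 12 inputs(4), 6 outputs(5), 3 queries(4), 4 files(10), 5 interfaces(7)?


UFP = EI*4 + EO*5 + EQ*4 + ILF*10 + EIF*7
UFP = 12*4 + 6*5 + 3*4 + 4*10 + 5*7
UFP = 48 + 30 + 12 + 40 + 35
UFP = 165

165


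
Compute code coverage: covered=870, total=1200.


Coverage = covered / total * 100
Coverage = 870 / 1200 * 100
Coverage = 72.5%

72.5%


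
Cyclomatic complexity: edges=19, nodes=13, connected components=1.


Formula: V(G) = E - N + 2P
V(G) = 19 - 13 + 2*1
V(G) = 6 + 2
V(G) = 8

8


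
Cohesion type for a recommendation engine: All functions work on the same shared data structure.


Reasoning: Functions share data
Type: Communicational cohesion

Communicational cohesion


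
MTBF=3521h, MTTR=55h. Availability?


Availability = MTBF / (MTBF + MTTR)
Availability = 3521 / (3521 + 55)
Availability = 3521 / 3576
Availability = 98.462%

98.462%


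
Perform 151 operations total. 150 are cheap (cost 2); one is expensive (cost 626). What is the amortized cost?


Formula: Amortized cost = Total cost / Operations
Total cost = (150 * 2) + (1 * 626)
Total cost = 300 + 626 = 926
Amortized = 926 / 151 = 6.1325

6.1325


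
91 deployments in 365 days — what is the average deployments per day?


Formula: deployments per day = releases / days
= 91 / 365
= 0.249 deploys/day
(equivalently, 1.75 deploys/week)

0.249 deploys/day


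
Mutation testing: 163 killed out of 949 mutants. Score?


Mutation score = killed / total * 100
Mutation score = 163 / 949 * 100
Mutation score = 17.18%

17.18%


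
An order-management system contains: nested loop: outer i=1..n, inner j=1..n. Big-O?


Reasoning: n iterations times n iterations
Complexity: O(n^2)

O(n^2)


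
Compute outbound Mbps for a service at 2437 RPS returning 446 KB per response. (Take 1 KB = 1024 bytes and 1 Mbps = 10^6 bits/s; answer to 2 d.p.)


Formula: Mbps = payload_bytes * RPS * 8 / 1e6
Payload per request = 446 KB = 446 * 1024 = 456704 bytes
Total bytes/sec = 456704 * 2437 = 1112987648
Total bits/sec = 1112987648 * 8 = 8903901184
Mbps = 8903901184 / 1e6 = 8903.9

8903.9 Mbps


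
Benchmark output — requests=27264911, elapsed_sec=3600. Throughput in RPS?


Formula: throughput = requests / seconds
throughput = 27264911 / 3600
throughput = 7573.59 requests/second

7573.59 requests/second


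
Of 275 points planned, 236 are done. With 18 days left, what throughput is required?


Formula: Required rate = Remaining points / Days left
Remaining = 275 - 236 = 39 points
Required rate = 39 / 18 = 2.17 points/day

2.17 points/day


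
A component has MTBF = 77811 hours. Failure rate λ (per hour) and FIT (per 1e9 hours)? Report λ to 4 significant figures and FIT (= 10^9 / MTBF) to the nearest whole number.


Formula: λ = 1 / MTBF; FIT = λ × 1e9 = 1e9 / MTBF
λ = 1 / 77811 ≈ 1.285e-05 failures/hour
FIT = 1e9 / 77811 ≈ 12852 failures per 1e9 hours (nearest whole number)

λ = 1.285e-05 /h, FIT = 12852


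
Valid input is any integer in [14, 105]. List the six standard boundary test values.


Range: [14, 105]
Boundaries: just below min, min, min+1, max-1, max, just above max
Values: [13, 14, 15, 104, 105, 106]

[13, 14, 15, 104, 105, 106]


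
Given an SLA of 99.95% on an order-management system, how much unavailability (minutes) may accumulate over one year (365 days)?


Formula: allowed downtime = period * (100 - SLA) / 100
Period (year (365 days)) = 525600 minutes
Unavailability fraction = (100 - 99.95) / 100
Allowed downtime = 525600 * (100 - 99.95) / 100
Allowed downtime = 262.8 minutes

262.8 minutes


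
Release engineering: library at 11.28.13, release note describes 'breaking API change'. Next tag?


Current: 11.28.13
Change category: 'breaking API change' → major bump
SemVer rule: major bump → increment MAJOR, reset MINOR and PATCH to 0
New: 12.0.0

12.0.0


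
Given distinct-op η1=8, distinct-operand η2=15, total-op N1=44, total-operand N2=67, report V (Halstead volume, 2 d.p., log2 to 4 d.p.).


Formula: V = N * log2(η), where N = N1 + N2 and η = η1 + η2
η = 8 + 15 = 23
N = 44 + 67 = 111
log2(23) ≈ 4.5236
V = 111 * 4.5236 = 502.12

502.12


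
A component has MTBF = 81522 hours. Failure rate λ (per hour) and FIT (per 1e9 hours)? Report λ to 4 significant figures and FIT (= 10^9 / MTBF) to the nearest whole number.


Formula: λ = 1 / MTBF; FIT = λ × 1e9 = 1e9 / MTBF
λ = 1 / 81522 ≈ 1.227e-05 failures/hour
FIT = 1e9 / 81522 ≈ 12267 failures per 1e9 hours (nearest whole number)

λ = 1.227e-05 /h, FIT = 12267


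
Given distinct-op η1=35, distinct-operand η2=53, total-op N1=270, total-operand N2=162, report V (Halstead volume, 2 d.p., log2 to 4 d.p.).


Formula: V = N * log2(η), where N = N1 + N2 and η = η1 + η2
η = 35 + 53 = 88
N = 270 + 162 = 432
log2(88) ≈ 6.4594
V = 432 * 6.4594 = 2790.46

2790.46


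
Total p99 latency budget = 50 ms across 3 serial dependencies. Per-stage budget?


Formula: per_stage = total_budget / stages
per_stage = 50 / 3
per_stage = 16.67 ms

16.67 ms


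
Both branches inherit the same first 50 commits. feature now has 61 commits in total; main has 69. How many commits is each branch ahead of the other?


Common ancestor: commit #50
feature commits after divergence: 61 - 50 = 11
main commits after divergence: 69 - 50 = 19
feature is 11 commits ahead of main
main is 19 commits ahead of feature

feature ahead: 11, main ahead: 19


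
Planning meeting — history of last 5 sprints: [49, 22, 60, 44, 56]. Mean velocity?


Formula: Avg velocity = Total points / Number of sprints
Points: [49, 22, 60, 44, 56]
Sum = 49 + 22 + 60 + 44 + 56 = 231
Avg velocity = 231 / 5 = 46.2 points/sprint

46.2 points/sprint


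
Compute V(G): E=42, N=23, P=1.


Formula: V(G) = E - N + 2P
V(G) = 42 - 23 + 2*1
V(G) = 19 + 2
V(G) = 21

21


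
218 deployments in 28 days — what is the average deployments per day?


Formula: deployments per day = releases / days
= 218 / 28
= 7.786 deploys/day
(equivalently, 54.5 deploys/week)

7.786 deploys/day


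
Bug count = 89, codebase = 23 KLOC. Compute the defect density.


Defect density = defects / KLOC
Defect density = 89 / 23
Defect density = 3.87 defects/KLOC

3.87 defects/KLOC


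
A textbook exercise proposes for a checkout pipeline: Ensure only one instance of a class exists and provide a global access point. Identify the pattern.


This matches the Singleton pattern

Singleton


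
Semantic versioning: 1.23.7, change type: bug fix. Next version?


Current: 1.23.7
Change category: 'bug fix' → patch bump
SemVer rule: patch bump → increment PATCH (MAJOR and MINOR unchanged)
New: 1.23.8

1.23.8


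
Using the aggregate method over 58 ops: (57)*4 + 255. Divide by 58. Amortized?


Formula: Amortized cost = Total cost / Operations
Total cost = (57 * 4) + (1 * 255)
Total cost = 228 + 255 = 483
Amortized = 483 / 58 = 8.3276

8.3276


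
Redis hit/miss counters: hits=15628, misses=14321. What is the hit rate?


Formula: hit rate = hits / (hits + misses) * 100
hit rate = 15628 / (15628 + 14321) * 100
hit rate = 15628 / 29949 * 100
hit rate = 52.18%

52.18%


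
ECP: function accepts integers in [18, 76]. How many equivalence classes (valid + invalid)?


Valid range: [18, 76]
Class 1: x < 18 — invalid
Class 2: 18 ≤ x ≤ 76 — valid
Class 3: x > 76 — invalid
Total equivalence classes: 3

3 equivalence classes


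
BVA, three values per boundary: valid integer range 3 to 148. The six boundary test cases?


Range: [3, 148]
Boundaries: just below min, min, min+1, max-1, max, just above max
Values: [2, 3, 4, 147, 148, 149]

[2, 3, 4, 147, 148, 149]


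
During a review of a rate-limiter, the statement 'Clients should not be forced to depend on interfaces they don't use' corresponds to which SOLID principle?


This describes the Interface Segregation Principle (ISP)

Interface Segregation Principle (ISP)


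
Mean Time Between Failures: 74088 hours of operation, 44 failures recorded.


Formula: MTBF = Total operating time / Number of failures
MTBF = 74088 / 44
MTBF = 1683.82 hours

1683.82 hours


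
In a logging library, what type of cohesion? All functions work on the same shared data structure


Reasoning: Functions share data
Type: Communicational cohesion

Communicational cohesion


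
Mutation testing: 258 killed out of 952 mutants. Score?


Mutation score = killed / total * 100
Mutation score = 258 / 952 * 100
Mutation score = 27.1%

27.1%


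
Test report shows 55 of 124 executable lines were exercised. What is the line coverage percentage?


Coverage = covered / total * 100
Coverage = 55 / 124 * 100
Coverage = 44.35%

44.35%


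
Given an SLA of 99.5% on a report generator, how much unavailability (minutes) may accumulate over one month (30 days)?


Formula: allowed downtime = period * (100 - SLA) / 100
Period (month (30 days)) = 43200 minutes
Unavailability fraction = (100 - 99.5) / 100
Allowed downtime = 43200 * (100 - 99.5) / 100
Allowed downtime = 216.0 minutes

216.0 minutes


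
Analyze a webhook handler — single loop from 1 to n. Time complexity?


Reasoning: one pass through n items
Complexity: O(n)

O(n)


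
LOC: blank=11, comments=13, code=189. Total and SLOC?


Total LOC = blank + comment + code
Total LOC = 11 + 13 + 189 = 213
SLOC (source only) = code = 189

Total LOC: 213, SLOC: 189


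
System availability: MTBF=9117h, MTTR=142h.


Availability = MTBF / (MTBF + MTTR)
Availability = 9117 / (9117 + 142)
Availability = 9117 / 9259
Availability = 98.4664%

98.4664%


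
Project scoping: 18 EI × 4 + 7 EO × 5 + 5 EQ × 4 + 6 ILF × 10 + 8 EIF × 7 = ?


UFP = EI*4 + EO*5 + EQ*4 + ILF*10 + EIF*7
UFP = 18*4 + 7*5 + 5*4 + 6*10 + 8*7
UFP = 72 + 35 + 20 + 60 + 56
UFP = 243

243


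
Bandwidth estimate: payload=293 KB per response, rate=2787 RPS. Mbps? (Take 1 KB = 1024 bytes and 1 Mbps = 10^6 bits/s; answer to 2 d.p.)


Formula: Mbps = payload_bytes * RPS * 8 / 1e6
Payload per request = 293 KB = 293 * 1024 = 300032 bytes
Total bytes/sec = 300032 * 2787 = 836189184
Total bits/sec = 836189184 * 8 = 6689513472
Mbps = 6689513472 / 1e6 = 6689.51

6689.51 Mbps


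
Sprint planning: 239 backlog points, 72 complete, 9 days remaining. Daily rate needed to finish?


Formula: Required rate = Remaining points / Days left
Remaining = 239 - 72 = 167 points
Required rate = 167 / 9 = 18.56 points/day

18.56 points/day


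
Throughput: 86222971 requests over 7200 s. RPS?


Formula: throughput = requests / seconds
throughput = 86222971 / 7200
throughput = 11975.41 requests/second

11975.41 requests/second


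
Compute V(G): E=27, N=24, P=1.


Formula: V(G) = E - N + 2P
V(G) = 27 - 24 + 2*1
V(G) = 3 + 2
V(G) = 5

5


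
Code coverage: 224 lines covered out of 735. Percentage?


Coverage = covered / total * 100
Coverage = 224 / 735 * 100
Coverage = 30.48%

30.48%


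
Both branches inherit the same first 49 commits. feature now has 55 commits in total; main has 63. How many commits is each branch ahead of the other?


Common ancestor: commit #49
feature commits after divergence: 55 - 49 = 6
main commits after divergence: 63 - 49 = 14
feature is 6 commits ahead of main
main is 14 commits ahead of feature

feature ahead: 6, main ahead: 14


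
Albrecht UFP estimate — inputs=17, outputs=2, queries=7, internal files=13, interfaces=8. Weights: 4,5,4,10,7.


UFP = EI*4 + EO*5 + EQ*4 + ILF*10 + EIF*7
UFP = 17*4 + 2*5 + 7*4 + 13*10 + 8*7
UFP = 68 + 10 + 28 + 130 + 56
UFP = 292

292


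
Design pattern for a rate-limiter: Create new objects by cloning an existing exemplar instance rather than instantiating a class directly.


This matches the Prototype pattern

Prototype


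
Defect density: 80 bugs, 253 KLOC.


Defect density = defects / KLOC
Defect density = 80 / 253
Defect density = 0.316 defects/KLOC

0.316 defects/KLOC


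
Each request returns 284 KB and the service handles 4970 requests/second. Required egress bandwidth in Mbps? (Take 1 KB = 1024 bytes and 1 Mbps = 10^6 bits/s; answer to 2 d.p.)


Formula: Mbps = payload_bytes * RPS * 8 / 1e6
Payload per request = 284 KB = 284 * 1024 = 290816 bytes
Total bytes/sec = 290816 * 4970 = 1445355520
Total bits/sec = 1445355520 * 8 = 11562844160
Mbps = 11562844160 / 1e6 = 11562.84

11562.84 Mbps


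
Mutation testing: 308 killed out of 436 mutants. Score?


Mutation score = killed / total * 100
Mutation score = 308 / 436 * 100
Mutation score = 70.64%

70.64%


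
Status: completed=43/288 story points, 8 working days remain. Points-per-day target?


Formula: Required rate = Remaining points / Days left
Remaining = 288 - 43 = 245 points
Required rate = 245 / 8 = 30.63 points/day

30.63 points/day


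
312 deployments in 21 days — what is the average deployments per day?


Formula: deployments per day = releases / days
= 312 / 21
= 14.857 deploys/day
(equivalently, 104.0 deploys/week)

14.857 deploys/day


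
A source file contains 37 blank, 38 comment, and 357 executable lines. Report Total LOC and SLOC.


Total LOC = blank + comment + code
Total LOC = 37 + 38 + 357 = 432
SLOC (source only) = code = 357

Total LOC: 432, SLOC: 357


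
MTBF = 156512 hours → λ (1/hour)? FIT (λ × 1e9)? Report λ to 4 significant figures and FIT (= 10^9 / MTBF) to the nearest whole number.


Formula: λ = 1 / MTBF; FIT = λ × 1e9 = 1e9 / MTBF
λ = 1 / 156512 ≈ 6.389e-06 failures/hour
FIT = 1e9 / 156512 ≈ 6389 failures per 1e9 hours (nearest whole number)

λ = 6.389e-06 /h, FIT = 6389


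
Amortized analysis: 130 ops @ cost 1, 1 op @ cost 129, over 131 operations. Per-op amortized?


Formula: Amortized cost = Total cost / Operations
Total cost = (130 * 1) + (1 * 129)
Total cost = 130 + 129 = 259
Amortized = 259 / 131 = 1.9771

1.9771


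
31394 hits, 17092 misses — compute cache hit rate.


Formula: hit rate = hits / (hits + misses) * 100
hit rate = 31394 / (31394 + 17092) * 100
hit rate = 31394 / 48486 * 100
hit rate = 64.75%

64.75%


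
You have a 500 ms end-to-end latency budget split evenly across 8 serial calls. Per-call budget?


Formula: per_stage = total_budget / stages
per_stage = 500 / 8
per_stage = 62.5 ms

62.5 ms


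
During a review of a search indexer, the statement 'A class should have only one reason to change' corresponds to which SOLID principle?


This describes the Single Responsibility Principle (SRP)

Single Responsibility Principle (SRP)


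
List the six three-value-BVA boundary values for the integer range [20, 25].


Range: [20, 25]
Boundaries: just below min, min, min+1, max-1, max, just above max
Values: [19, 20, 21, 24, 25, 26]

[19, 20, 21, 24, 25, 26]


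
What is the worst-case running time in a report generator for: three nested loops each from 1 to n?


Reasoning: three levels of nesting over n
Complexity: O(n^3)

O(n^3)


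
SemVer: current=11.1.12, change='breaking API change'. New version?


Current: 11.1.12
Change category: 'breaking API change' → major bump
SemVer rule: major bump → increment MAJOR, reset MINOR and PATCH to 0
New: 12.0.0

12.0.0


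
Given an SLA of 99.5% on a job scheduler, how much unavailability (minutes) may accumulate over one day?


Formula: allowed downtime = period * (100 - SLA) / 100
Period (day) = 1440 minutes
Unavailability fraction = (100 - 99.5) / 100
Allowed downtime = 1440 * (100 - 99.5) / 100
Allowed downtime = 7.2 minutes

7.2 minutes


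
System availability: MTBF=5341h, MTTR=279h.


Availability = MTBF / (MTBF + MTTR)
Availability = 5341 / (5341 + 279)
Availability = 5341 / 5620
Availability = 95.0356%

95.0356%


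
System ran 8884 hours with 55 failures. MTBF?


Formula: MTBF = Total operating time / Number of failures
MTBF = 8884 / 55
MTBF = 161.53 hours

161.53 hours


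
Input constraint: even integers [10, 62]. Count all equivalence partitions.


Constraint: even integers in [10, 62]
Class 1: x < 10 — out-of-range invalid
Class 2: x in [10,62] but odd — wrong type invalid
Class 3: x in [10,62] and even — valid
Class 4: x > 62 — out-of-range invalid
Total equivalence classes: 4

4 equivalence classes


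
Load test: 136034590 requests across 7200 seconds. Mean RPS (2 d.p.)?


Formula: throughput = requests / seconds
throughput = 136034590 / 7200
throughput = 18893.69 requests/second

18893.69 requests/second


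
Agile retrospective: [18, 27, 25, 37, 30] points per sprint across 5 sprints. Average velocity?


Formula: Avg velocity = Total points / Number of sprints
Points: [18, 27, 25, 37, 30]
Sum = 18 + 27 + 25 + 37 + 30 = 137
Avg velocity = 137 / 5 = 27.4 points/sprint

27.4 points/sprint


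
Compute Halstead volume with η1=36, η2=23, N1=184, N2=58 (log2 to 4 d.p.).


Formula: V = N * log2(η), where N = N1 + N2 and η = η1 + η2
η = 36 + 23 = 59
N = 184 + 58 = 242
log2(59) ≈ 5.8826
V = 242 * 5.8826 = 1423.59

1423.59


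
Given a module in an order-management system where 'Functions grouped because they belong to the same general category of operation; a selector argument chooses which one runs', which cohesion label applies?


Reasoning: Grouped by category of activity, not by data or sequence
Type: Logical cohesion

Logical cohesion


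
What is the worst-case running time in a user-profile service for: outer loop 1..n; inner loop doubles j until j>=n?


Reasoning: linear outer times logarithmic inner
Complexity: O(n log n)

O(n log n)


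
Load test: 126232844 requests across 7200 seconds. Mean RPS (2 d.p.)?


Formula: throughput = requests / seconds
throughput = 126232844 / 7200
throughput = 17532.34 requests/second

17532.34 requests/second


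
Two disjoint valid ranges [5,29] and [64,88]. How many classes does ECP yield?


Valid ranges: [5,29] and [64,88]
Class 1: x < 5 — invalid
Class 2: 5 ≤ x ≤ 29 — valid
Class 3: 29 < x < 64 — invalid (gap between ranges)
Class 4: 64 ≤ x ≤ 88 — valid
Class 5: x > 88 — invalid
Total equivalence classes: 5

5 equivalence classes


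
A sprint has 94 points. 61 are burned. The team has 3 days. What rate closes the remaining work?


Formula: Required rate = Remaining points / Days left
Remaining = 94 - 61 = 33 points
Required rate = 33 / 3 = 11.0 points/day

11.0 points/day


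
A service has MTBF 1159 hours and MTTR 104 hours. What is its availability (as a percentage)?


Availability = MTBF / (MTBF + MTTR)
Availability = 1159 / (1159 + 104)
Availability = 1159 / 1263
Availability = 91.7656%

91.7656%


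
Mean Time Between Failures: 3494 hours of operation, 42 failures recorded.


Formula: MTBF = Total operating time / Number of failures
MTBF = 3494 / 42
MTBF = 83.19 hours

83.19 hours


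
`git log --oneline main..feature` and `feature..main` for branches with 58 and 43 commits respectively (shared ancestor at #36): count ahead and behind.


Common ancestor: commit #36
feature commits after divergence: 58 - 36 = 22
main commits after divergence: 43 - 36 = 7
feature is 22 commits ahead of main
main is 7 commits ahead of feature

feature ahead: 22, main ahead: 7


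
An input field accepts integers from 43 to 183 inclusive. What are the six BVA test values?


Range: [43, 183]
Boundaries: just below min, min, min+1, max-1, max, just above max
Values: [42, 43, 44, 182, 183, 184]

[42, 43, 44, 182, 183, 184]


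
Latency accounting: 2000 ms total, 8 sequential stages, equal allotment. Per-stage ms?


Formula: per_stage = total_budget / stages
per_stage = 2000 / 8
per_stage = 250.0 ms

250.0 ms


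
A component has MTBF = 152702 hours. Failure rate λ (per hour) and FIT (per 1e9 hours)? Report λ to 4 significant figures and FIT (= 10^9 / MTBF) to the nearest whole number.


Formula: λ = 1 / MTBF; FIT = λ × 1e9 = 1e9 / MTBF
λ = 1 / 152702 ≈ 6.549e-06 failures/hour
FIT = 1e9 / 152702 ≈ 6549 failures per 1e9 hours (nearest whole number)

λ = 6.549e-06 /h, FIT = 6549


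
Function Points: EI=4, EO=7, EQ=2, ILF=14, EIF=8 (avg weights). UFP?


UFP = EI*4 + EO*5 + EQ*4 + ILF*10 + EIF*7
UFP = 4*4 + 7*5 + 2*4 + 14*10 + 8*7
UFP = 16 + 35 + 8 + 140 + 56
UFP = 255

255


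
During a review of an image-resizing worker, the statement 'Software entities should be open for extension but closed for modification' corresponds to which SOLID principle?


This describes the Open/Closed Principle (OCP)

Open/Closed Principle (OCP)


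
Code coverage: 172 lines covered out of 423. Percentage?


Coverage = covered / total * 100
Coverage = 172 / 423 * 100
Coverage = 40.66%

40.66%


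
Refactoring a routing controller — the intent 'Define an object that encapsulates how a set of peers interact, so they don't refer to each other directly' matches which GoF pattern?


This matches the Mediator pattern

Mediator


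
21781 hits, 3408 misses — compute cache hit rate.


Formula: hit rate = hits / (hits + misses) * 100
hit rate = 21781 / (21781 + 3408) * 100
hit rate = 21781 / 25189 * 100
hit rate = 86.47%

86.47%


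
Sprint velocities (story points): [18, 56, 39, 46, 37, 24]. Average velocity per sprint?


Formula: Avg velocity = Total points / Number of sprints
Points: [18, 56, 39, 46, 37, 24]
Sum = 18 + 56 + 39 + 46 + 37 + 24 = 220
Avg velocity = 220 / 6 = 36.67 points/sprint

36.67 points/sprint


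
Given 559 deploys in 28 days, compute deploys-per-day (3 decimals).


Formula: deployments per day = releases / days
= 559 / 28
= 19.964 deploys/day
(equivalently, 139.75 deploys/week)

19.964 deploys/day


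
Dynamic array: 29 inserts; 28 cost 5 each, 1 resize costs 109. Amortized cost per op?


Formula: Amortized cost = Total cost / Operations
Total cost = (28 * 5) + (1 * 109)
Total cost = 140 + 109 = 249
Amortized = 249 / 29 = 8.5862

8.5862


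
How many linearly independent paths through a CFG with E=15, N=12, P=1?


Formula: V(G) = E - N + 2P
V(G) = 15 - 12 + 2*1
V(G) = 3 + 2
V(G) = 5

5


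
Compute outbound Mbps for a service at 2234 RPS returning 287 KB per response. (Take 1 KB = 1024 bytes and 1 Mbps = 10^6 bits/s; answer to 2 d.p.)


Formula: Mbps = payload_bytes * RPS * 8 / 1e6
Payload per request = 287 KB = 287 * 1024 = 293888 bytes
Total bytes/sec = 293888 * 2234 = 656545792
Total bits/sec = 656545792 * 8 = 5252366336
Mbps = 5252366336 / 1e6 = 5252.37

5252.37 Mbps


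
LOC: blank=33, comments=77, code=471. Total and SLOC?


Total LOC = blank + comment + code
Total LOC = 33 + 77 + 471 = 581
SLOC (source only) = code = 471

Total LOC: 581, SLOC: 471


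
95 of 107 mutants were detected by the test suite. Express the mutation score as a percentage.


Mutation score = killed / total * 100
Mutation score = 95 / 107 * 100
Mutation score = 88.79%

88.79%


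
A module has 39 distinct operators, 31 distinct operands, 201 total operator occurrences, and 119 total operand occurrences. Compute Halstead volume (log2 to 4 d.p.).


Formula: V = N * log2(η), where N = N1 + N2 and η = η1 + η2
η = 39 + 31 = 70
N = 201 + 119 = 320
log2(70) ≈ 6.1293
V = 320 * 6.1293 = 1961.38

1961.38


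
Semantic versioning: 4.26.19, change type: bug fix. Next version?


Current: 4.26.19
Change category: 'bug fix' → patch bump
SemVer rule: patch bump → increment PATCH (MAJOR and MINOR unchanged)
New: 4.26.20

4.26.20


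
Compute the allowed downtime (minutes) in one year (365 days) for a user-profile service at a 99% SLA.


Formula: allowed downtime = period * (100 - SLA) / 100
Period (year (365 days)) = 525600 minutes
Unavailability fraction = (100 - 99.0) / 100
Allowed downtime = 525600 * (100 - 99.0) / 100
Allowed downtime = 5256.0 minutes

5256.0 minutes


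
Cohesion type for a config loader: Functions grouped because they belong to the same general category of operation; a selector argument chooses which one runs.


Reasoning: Grouped by category of activity, not by data or sequence
Type: Logical cohesion

Logical cohesion


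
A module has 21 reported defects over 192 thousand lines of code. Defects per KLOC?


Defect density = defects / KLOC
Defect density = 21 / 192
Defect density = 0.109 defects/KLOC

0.109 defects/KLOC


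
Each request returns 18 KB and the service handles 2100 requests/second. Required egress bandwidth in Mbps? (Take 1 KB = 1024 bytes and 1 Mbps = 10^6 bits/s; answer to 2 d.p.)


Formula: Mbps = payload_bytes * RPS * 8 / 1e6
Payload per request = 18 KB = 18 * 1024 = 18432 bytes
Total bytes/sec = 18432 * 2100 = 38707200
Total bits/sec = 38707200 * 8 = 309657600
Mbps = 309657600 / 1e6 = 309.66

309.66 Mbps


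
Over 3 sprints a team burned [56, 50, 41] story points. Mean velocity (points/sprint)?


Formula: Avg velocity = Total points / Number of sprints
Points: [56, 50, 41]
Sum = 56 + 50 + 41 = 147
Avg velocity = 147 / 3 = 49.0 points/sprint

49.0 points/sprint


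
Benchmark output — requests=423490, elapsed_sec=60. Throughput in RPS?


Formula: throughput = requests / seconds
throughput = 423490 / 60
throughput = 7058.17 requests/second

7058.17 requests/second


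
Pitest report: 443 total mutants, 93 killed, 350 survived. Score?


Mutation score = killed / total * 100
Mutation score = 93 / 443 * 100
Mutation score = 20.99%

20.99%


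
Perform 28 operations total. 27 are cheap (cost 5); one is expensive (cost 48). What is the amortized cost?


Formula: Amortized cost = Total cost / Operations
Total cost = (27 * 5) + (1 * 48)
Total cost = 135 + 48 = 183
Amortized = 183 / 28 = 6.5357

6.5357


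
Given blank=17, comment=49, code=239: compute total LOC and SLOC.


Total LOC = blank + comment + code
Total LOC = 17 + 49 + 239 = 305
SLOC (source only) = code = 239

Total LOC: 305, SLOC: 239


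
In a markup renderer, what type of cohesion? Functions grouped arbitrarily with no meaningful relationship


Reasoning: Worst: random grouping
Type: Coincidental cohesion

Coincidental cohesion


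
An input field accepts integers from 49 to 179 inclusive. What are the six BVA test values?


Range: [49, 179]
Boundaries: just below min, min, min+1, max-1, max, just above max
Values: [48, 49, 50, 178, 179, 180]

[48, 49, 50, 178, 179, 180]


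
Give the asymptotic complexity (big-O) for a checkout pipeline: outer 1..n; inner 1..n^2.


Reasoning: n times n^2
Complexity: O(n^3)

O(n^3)


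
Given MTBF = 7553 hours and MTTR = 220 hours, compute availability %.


Availability = MTBF / (MTBF + MTTR)
Availability = 7553 / (7553 + 220)
Availability = 7553 / 7773
Availability = 97.1697%

97.1697%


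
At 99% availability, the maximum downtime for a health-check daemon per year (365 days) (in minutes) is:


Formula: allowed downtime = period * (100 - SLA) / 100
Period (year (365 days)) = 525600 minutes
Unavailability fraction = (100 - 99.0) / 100
Allowed downtime = 525600 * (100 - 99.0) / 100
Allowed downtime = 5256.0 minutes

5256.0 minutes


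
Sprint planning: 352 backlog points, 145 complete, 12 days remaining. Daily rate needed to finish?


Formula: Required rate = Remaining points / Days left
Remaining = 352 - 145 = 207 points
Required rate = 207 / 12 = 17.25 points/day

17.25 points/day


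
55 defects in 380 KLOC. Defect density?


Defect density = defects / KLOC
Defect density = 55 / 380
Defect density = 0.145 defects/KLOC

0.145 defects/KLOC


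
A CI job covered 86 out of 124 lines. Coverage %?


Coverage = covered / total * 100
Coverage = 86 / 124 * 100
Coverage = 69.35%

69.35%


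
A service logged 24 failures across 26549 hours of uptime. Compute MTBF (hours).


Formula: MTBF = Total operating time / Number of failures
MTBF = 26549 / 24
MTBF = 1106.21 hours

1106.21 hours


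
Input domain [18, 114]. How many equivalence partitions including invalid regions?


Valid range: [18, 114]
Class 1: x < 18 — invalid
Class 2: 18 ≤ x ≤ 114 — valid
Class 3: x > 114 — invalid
Total equivalence classes: 3

3 equivalence classes


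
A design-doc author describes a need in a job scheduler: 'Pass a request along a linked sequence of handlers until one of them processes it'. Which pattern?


This matches the Chain of Responsibility pattern

Chain of Responsibility


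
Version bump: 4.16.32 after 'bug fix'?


Current: 4.16.32
Change category: 'bug fix' → patch bump
SemVer rule: patch bump → increment PATCH (MAJOR and MINOR unchanged)
New: 4.16.33

4.16.33


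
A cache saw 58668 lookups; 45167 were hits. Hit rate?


Formula: hit rate = hits / (hits + misses) * 100
hit rate = 45167 / (45167 + 13501) * 100
hit rate = 45167 / 58668 * 100
hit rate = 76.99%

76.99%


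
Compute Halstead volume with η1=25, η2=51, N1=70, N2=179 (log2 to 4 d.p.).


Formula: V = N * log2(η), where N = N1 + N2 and η = η1 + η2
η = 25 + 51 = 76
N = 70 + 179 = 249
log2(76) ≈ 6.2479
V = 249 * 6.2479 = 1555.73

1555.73


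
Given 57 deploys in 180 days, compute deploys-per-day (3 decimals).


Formula: deployments per day = releases / days
= 57 / 180
= 0.317 deploys/day
(equivalently, 2.22 deploys/week)

0.317 deploys/day


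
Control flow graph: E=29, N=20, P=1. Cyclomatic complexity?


Formula: V(G) = E - N + 2P
V(G) = 29 - 20 + 2*1
V(G) = 9 + 2
V(G) = 11

11


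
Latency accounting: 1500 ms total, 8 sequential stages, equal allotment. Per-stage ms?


Formula: per_stage = total_budget / stages
per_stage = 1500 / 8
per_stage = 187.5 ms

187.5 ms


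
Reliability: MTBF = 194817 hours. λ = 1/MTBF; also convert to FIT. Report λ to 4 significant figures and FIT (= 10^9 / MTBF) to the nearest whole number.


Formula: λ = 1 / MTBF; FIT = λ × 1e9 = 1e9 / MTBF
λ = 1 / 194817 ≈ 5.133e-06 failures/hour
FIT = 1e9 / 194817 ≈ 5133 failures per 1e9 hours (nearest whole number)

λ = 5.133e-06 /h, FIT = 5133


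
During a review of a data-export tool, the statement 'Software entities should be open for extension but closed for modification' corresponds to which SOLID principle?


This describes the Open/Closed Principle (OCP)

Open/Closed Principle (OCP)


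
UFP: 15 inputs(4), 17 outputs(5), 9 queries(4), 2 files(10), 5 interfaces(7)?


UFP = EI*4 + EO*5 + EQ*4 + ILF*10 + EIF*7
UFP = 15*4 + 17*5 + 9*4 + 2*10 + 5*7
UFP = 60 + 85 + 36 + 20 + 35
UFP = 236

236
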